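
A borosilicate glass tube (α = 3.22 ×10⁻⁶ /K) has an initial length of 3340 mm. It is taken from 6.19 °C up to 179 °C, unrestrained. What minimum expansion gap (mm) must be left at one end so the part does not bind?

ΔT = 179 − 6.19 = 172.8 K.
ΔL = α·L₀·ΔT = 3.22×10⁻⁶ × 3340 mm × 172.8 K = 1.86 mm.

1.86 mm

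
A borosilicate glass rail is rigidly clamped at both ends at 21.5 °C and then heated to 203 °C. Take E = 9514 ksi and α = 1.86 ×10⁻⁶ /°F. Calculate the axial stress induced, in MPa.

39.9 MPa

E = 9514 ksi = 65.60 GPa.
α = 1.86×10⁻⁶/°F × 9/5 = 3.35×10⁻⁶/K.
ΔT = 181.5 K. Constrained thermal stress σ = E·α·ΔT = 65.60×10³ MPa × 3.35×10⁻⁶ × 181.5 = 39.9 MPa (compressive).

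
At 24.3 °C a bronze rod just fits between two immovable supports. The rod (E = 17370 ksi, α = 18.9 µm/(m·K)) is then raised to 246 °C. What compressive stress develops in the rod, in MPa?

502 MPa

E = 17370 ksi = 119.8 GPa.
ΔT = 221.7 K. Constrained thermal stress σ = E·α·ΔT = 119.8×10³ MPa × 18.9×10⁻⁶ × 221.7 = 502 MPa (compressive).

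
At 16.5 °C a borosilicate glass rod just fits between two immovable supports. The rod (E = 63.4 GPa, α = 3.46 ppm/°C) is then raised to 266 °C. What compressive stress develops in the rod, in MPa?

54.7 MPa

ΔT = 249.5 K. Constrained thermal stress σ = E·α·ΔT = 63.40×10³ MPa × 3.46×10⁻⁶ × 249.5 = 54.7 MPa (compressive).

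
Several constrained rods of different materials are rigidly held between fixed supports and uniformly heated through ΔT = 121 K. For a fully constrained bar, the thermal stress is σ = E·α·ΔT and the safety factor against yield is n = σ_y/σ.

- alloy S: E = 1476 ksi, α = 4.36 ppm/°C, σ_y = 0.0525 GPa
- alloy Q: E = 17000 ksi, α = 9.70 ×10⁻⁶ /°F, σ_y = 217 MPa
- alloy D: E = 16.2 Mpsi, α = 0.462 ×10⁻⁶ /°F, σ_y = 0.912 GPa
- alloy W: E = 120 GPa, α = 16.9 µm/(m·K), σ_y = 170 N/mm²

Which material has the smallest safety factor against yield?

Per material, after unit conversion:
  alloy S: E = 10.18, α = 4.36, σ_y = 52.50 → σ = 5.37 MPa, n = 9.78
  alloy Q: E = 117.2, α = 17.5, σ_y = 217.0 → σ = 248 MPa, n = 0.876
  alloy D: E = 111.7, α = 0.832, σ_y = 912.0 → σ = 11.2 MPa, n = 81.1
  alloy W: E = 120.0, α = 16.9, σ_y = 170.0 → σ = 245 MPa, n = 0.693
Smallest n: alloy W with n = 0.693.

alloy W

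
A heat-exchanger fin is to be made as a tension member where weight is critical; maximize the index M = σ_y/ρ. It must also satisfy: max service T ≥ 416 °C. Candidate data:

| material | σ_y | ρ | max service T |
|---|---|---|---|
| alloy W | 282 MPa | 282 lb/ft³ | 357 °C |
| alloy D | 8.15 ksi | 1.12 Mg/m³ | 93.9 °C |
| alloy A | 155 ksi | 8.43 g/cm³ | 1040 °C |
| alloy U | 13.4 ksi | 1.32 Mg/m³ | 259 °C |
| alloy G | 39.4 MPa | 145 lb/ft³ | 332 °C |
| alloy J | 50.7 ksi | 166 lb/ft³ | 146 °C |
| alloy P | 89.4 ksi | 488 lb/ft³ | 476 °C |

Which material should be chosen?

alloy A

Screen on constraints: max service T ≥ 416 °C. Survivors: alloy A, alloy P.
After converting to SI:
  alloy A: σ_y = 1069 MPa, ρ = 8430 kg/m³
  alloy P: σ_y = 616.4 MPa, ρ = 7817 kg/m³
  alloy A: M = 127 kN·m/kg
  alloy P: M = 78.9 kN·m/kg
Alloy A ranks first.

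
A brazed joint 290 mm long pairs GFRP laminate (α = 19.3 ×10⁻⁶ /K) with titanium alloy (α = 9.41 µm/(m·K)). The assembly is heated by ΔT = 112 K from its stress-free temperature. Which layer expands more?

GFRP laminate

α(GFRP laminate) = 19.3×10⁻⁶/K vs α(titanium alloy) = 9.41×10⁻⁶/K.
Higher α expands more for the same ΔT: GFRP laminate.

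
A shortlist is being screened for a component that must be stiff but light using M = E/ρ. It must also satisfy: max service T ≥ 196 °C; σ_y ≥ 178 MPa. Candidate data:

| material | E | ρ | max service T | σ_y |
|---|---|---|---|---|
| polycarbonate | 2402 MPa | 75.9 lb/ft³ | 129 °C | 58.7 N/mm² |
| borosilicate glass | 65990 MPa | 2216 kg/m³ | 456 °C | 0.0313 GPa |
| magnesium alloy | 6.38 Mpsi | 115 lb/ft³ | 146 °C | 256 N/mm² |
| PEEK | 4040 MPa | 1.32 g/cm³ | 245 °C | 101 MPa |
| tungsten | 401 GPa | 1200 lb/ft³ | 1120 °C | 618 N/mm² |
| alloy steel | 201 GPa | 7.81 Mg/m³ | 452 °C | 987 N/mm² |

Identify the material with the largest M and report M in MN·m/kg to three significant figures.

Screen on constraints: max service T ≥ 196 °C; σ_y ≥ 178 MPa. Survivors: tungsten, alloy steel.
Putting every candidate on a common basis:
  tungsten: E = 401.0 GPa, ρ = 19220 kg/m³
  alloy steel: E = 201.0 GPa, ρ = 7810 kg/m³
  alloy steel: M = 25.7 MN·m/kg
  tungsten: M = 20.9 MN·m/kg
The maximum is for alloy steel.

alloy steel, M = 25.7 MN·m/kg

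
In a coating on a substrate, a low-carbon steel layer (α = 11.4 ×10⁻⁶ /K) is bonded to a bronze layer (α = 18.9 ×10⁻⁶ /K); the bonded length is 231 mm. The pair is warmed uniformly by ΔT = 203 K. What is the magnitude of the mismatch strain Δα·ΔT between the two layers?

1.52×10⁻³

Δα = |11.4 − 18.9|×10⁻⁶/K = 7.50×10⁻⁶/K.
Mismatch strain = Δα·ΔT = 7.50×10⁻⁶ × 203.0 = 1.52×10⁻³.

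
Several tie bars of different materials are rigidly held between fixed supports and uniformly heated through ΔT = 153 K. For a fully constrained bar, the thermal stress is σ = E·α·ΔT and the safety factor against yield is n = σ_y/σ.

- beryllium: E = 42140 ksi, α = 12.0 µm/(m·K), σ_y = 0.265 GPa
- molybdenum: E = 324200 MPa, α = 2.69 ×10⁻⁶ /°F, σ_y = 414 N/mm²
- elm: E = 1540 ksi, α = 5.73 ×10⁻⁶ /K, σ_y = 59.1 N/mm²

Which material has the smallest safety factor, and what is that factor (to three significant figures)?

In consistent units (E in GPa, α in ×10⁻⁶/K, σ_y in MPa):
  beryllium: E = 290.5, α = 12.0, σ_y = 265.0 → σ = 533 MPa, n = 0.497
  molybdenum: E = 324.2, α = 4.84, σ_y = 414.0 → σ = 240 MPa, n = 1.72
  elm: E = 10.62, α = 5.73, σ_y = 59.10 → σ = 9.31 MPa, n = 6.35
The minimum is beryllium at n = 0.497.

beryllium, n = 0.497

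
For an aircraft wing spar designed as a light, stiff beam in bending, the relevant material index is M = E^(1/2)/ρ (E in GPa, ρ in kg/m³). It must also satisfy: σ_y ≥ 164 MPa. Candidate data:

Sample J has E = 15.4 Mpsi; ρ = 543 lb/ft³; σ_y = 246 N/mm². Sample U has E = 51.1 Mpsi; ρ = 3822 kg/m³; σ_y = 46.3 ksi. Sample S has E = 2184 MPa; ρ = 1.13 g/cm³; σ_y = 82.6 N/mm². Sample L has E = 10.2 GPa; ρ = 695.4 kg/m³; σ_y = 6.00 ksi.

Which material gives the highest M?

Screen on constraints: σ_y ≥ 164 MPa. Survivors: sample J, sample U.
Convert each candidate to consistent units, then evaluate M:
  sample J: E = 106.2 GPa, ρ = 8698 kg/m³
  sample U: E = 352.3 GPa, ρ = 3822 kg/m³
  sample U: M = 4.91×10⁻³
  sample J: M = 1.18×10⁻³
Sample U has the largest M.

sample U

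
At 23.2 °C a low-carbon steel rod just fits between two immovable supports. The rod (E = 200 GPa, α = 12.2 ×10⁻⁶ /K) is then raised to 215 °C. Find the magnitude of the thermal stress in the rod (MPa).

468 MPa

ΔT = 191.8 K. Constrained thermal stress σ = E·α·ΔT = 200.0×10³ MPa × 12.2×10⁻⁶ × 191.8 = 468 MPa (compressive).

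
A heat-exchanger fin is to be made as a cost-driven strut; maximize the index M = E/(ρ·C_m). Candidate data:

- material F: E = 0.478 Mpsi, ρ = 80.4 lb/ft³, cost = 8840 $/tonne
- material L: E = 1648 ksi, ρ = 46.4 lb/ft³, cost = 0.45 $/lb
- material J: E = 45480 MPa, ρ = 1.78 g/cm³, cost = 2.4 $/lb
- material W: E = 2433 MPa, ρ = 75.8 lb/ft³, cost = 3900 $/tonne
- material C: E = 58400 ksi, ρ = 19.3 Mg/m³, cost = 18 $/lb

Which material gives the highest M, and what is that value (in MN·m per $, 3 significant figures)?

material L, M = 15.4 MN·m per $

After converting to SI:
  material F: E = 3.296 GPa, ρ = 1288 kg/m³, cost = 8.840 $/kg
  material L: E = 11.36 GPa, ρ = 743.3 kg/m³, cost = 0.9921 $/kg
  material J: E = 45.48 GPa, ρ = 1780 kg/m³, cost = 5.291 $/kg
  material W: E = 2.433 GPa, ρ = 1214 kg/m³, cost = 3.900 $/kg
  material C: E = 402.7 GPa, ρ = 19300 kg/m³, cost = 39.68 $/kg
  material L: M = 15.4 MN·m per $
  material J: M = 4.83 MN·m per $
  material C: M = 0.526 MN·m per $
  material W: M = 0.514 MN·m per $
  material F: M = 0.289 MN·m per $
Highest index: material L.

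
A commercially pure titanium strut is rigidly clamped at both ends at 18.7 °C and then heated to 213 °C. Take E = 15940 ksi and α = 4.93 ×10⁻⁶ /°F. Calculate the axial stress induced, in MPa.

E = 15940 ksi = 109.9 GPa.
α = 4.93×10⁻⁶/°F × 9/5 = 8.87×10⁻⁶/K.
ΔT = 194.3 K. Constrained thermal stress σ = E·α·ΔT = 109.9×10³ MPa × 8.87×10⁻⁶ × 194.3 = 189 MPa (compressive).

189 MPa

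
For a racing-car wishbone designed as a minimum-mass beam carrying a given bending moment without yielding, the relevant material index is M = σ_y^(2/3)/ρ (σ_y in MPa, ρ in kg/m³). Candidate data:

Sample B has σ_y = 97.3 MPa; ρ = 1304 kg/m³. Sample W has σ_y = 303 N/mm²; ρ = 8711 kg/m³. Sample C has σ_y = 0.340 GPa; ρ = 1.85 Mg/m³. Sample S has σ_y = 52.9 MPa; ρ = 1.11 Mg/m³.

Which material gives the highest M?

Normalizing units and computing the index:
  sample B: σ_y = 97.30 MPa, ρ = 1304 kg/m³
  sample W: σ_y = 303.0 MPa, ρ = 8711 kg/m³
  sample C: σ_y = 340.0 MPa, ρ = 1850 kg/m³
  sample S: σ_y = 52.90 MPa, ρ = 1110 kg/m³
  sample C: M = 26.3×10⁻³
  sample B: M = 16.2×10⁻³
  sample S: M = 12.7×10⁻³
  sample W: M = 5.18×10⁻³
The maximum is for sample C.

sample C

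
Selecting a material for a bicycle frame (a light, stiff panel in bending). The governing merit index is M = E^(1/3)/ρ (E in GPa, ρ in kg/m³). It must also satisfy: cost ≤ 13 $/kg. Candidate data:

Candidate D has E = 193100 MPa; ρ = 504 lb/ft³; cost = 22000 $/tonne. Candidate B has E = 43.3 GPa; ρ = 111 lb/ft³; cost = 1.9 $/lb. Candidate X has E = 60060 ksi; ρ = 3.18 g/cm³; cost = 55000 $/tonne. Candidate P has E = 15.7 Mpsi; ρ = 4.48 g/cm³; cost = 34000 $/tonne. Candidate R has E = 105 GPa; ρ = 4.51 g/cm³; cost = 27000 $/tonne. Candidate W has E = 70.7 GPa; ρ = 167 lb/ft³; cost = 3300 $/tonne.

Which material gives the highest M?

Screen on constraints: cost ≤ 13 $/kg. Survivors: candidate B, candidate W.
Normalizing units and computing the index:
  candidate B: E = 43.30 GPa, ρ = 1778 kg/m³
  candidate W: E = 70.70 GPa, ρ = 2675 kg/m³
  candidate B: M = 1.97×10⁻³
  candidate W: M = 1.55×10⁻³
Candidate B has the largest M.

candidate B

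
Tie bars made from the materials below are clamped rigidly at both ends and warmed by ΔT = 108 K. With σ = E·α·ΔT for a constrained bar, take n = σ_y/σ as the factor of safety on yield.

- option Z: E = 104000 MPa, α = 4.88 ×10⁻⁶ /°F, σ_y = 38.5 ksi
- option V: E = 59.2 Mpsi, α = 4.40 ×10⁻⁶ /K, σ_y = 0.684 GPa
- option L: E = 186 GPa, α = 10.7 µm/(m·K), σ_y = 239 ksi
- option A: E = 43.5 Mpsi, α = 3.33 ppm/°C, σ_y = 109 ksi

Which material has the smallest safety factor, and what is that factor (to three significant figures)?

In consistent units (E in GPa, α in ×10⁻⁶/K, σ_y in MPa):
  option Z: E = 104.0, α = 8.78, σ_y = 265.4 → σ = 98.7 MPa, n = 2.69
  option V: E = 408.2, α = 4.40, σ_y = 684.0 → σ = 194 MPa, n = 3.53
  option L: E = 186.0, α = 10.7, σ_y = 1648 → σ = 215 MPa, n = 7.67
  option A: E = 299.9, α = 3.33, σ_y = 751.5 → σ = 108 MPa, n = 6.97
Option Z has the lowest safety factor, n = 2.69.

option Z, n = 2.69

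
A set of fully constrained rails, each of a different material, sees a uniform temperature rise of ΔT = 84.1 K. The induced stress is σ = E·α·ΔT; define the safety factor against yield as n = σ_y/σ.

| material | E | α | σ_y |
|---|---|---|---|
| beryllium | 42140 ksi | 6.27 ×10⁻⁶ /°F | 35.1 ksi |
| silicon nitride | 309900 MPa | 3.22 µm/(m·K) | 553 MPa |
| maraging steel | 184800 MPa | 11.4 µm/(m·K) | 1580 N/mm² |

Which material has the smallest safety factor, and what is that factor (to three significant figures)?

beryllium, n = 0.878

With everything in SI (GPa, ×10⁻⁶/K, MPa):
  beryllium: E = 290.5, α = 11.3, σ_y = 242.0 → σ = 276 MPa, n = 0.878
  silicon nitride: E = 309.9, α = 3.22, σ_y = 553.0 → σ = 83.9 MPa, n = 6.59
  maraging steel: E = 184.8, α = 11.4, σ_y = 1580 → σ = 177 MPa, n = 8.92
Smallest n: beryllium with n = 0.878.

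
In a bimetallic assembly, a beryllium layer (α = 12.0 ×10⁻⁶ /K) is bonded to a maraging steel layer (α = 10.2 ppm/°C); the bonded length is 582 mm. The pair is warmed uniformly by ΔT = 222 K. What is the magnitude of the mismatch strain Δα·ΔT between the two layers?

4.00×10⁻⁴

Δα = |12.0 − 10.2|×10⁻⁶/K = 1.80×10⁻⁶/K.
Mismatch strain = Δα·ΔT = 1.80×10⁻⁶ × 222.0 = 4.00×10⁻⁴.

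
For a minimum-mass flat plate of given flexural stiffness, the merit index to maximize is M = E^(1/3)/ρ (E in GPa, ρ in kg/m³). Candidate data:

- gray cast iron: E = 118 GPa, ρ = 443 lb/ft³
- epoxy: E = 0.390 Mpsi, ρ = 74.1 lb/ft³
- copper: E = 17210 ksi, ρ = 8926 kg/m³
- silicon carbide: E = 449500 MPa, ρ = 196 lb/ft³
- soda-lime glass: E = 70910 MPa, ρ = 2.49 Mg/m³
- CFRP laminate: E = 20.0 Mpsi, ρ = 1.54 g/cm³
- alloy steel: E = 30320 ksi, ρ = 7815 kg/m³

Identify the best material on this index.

After converting to SI:
  gray cast iron: E = 118.0 GPa, ρ = 7096 kg/m³
  epoxy: E = 2.689 GPa, ρ = 1187 kg/m³
  copper: E = 118.7 GPa, ρ = 8926 kg/m³
  silicon carbide: E = 449.5 GPa, ρ = 3140 kg/m³
  soda-lime glass: E = 70.91 GPa, ρ = 2490 kg/m³
  CFRP laminate: E = 137.9 GPa, ρ = 1540 kg/m³
  alloy steel: E = 209.0 GPa, ρ = 7815 kg/m³
  CFRP laminate: M = 3.35×10⁻³
  silicon carbide: M = 2.44×10⁻³
  soda-lime glass: M = 1.66×10⁻³
  epoxy: M = 1.17×10⁻³
  alloy steel: M = 0.759×10⁻³
  gray cast iron: M = 0.691×10⁻³
  copper: M = 0.551×10⁻³
CFRP laminate has the largest M.

CFRP laminate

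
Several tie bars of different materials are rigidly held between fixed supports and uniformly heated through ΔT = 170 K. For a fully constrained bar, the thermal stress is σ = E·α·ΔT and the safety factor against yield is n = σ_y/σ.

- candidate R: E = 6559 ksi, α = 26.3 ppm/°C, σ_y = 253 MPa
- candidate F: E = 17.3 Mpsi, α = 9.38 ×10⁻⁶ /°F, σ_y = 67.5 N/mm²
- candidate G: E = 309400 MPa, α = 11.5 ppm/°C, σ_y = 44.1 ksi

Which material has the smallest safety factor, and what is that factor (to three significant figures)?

With everything in SI (GPa, ×10⁻⁶/K, MPa):
  candidate R: E = 45.22, α = 26.3, σ_y = 253.0 → σ = 202 MPa, n = 1.25
  candidate F: E = 119.3, α = 16.9, σ_y = 67.50 → σ = 342 MPa, n = 0.197
  candidate G: E = 309.4, α = 11.5, σ_y = 304.1 → σ = 605 MPa, n = 0.503
Candidate F has the lowest safety factor, n = 0.197.

candidate F, n = 0.197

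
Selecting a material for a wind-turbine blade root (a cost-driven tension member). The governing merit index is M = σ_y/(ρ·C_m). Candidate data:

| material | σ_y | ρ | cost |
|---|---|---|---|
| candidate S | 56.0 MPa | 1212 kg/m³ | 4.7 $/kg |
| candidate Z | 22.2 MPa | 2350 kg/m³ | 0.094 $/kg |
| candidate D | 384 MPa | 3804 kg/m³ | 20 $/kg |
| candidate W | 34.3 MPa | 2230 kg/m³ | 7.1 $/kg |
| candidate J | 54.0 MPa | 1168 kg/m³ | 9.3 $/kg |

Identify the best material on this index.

Computing M directly (units already consistent):
  candidate Z: M = 100 kN·m per $
  candidate S: M = 9.83 kN·m per $
  candidate D: M = 5.05 kN·m per $
  candidate J: M = 4.97 kN·m per $
  candidate W: M = 2.17 kN·m per $
The maximum is for candidate Z.

candidate Z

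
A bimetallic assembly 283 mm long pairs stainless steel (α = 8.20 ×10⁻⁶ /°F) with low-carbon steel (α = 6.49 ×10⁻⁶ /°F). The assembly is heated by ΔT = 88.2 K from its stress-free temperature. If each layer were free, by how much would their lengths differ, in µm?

76.8 µm

stainless steel: α = 8.20×10⁻⁶/°F × 9/5 = 14.8×10⁻⁶/K.
low-carbon steel: α = 6.49×10⁻⁶/°F × 9/5 = 11.7×10⁻⁶/K.
Δα = |14.8 − 11.7|×10⁻⁶/K = 3.08×10⁻⁶/K.
ΔL_mismatch = Δα·L·ΔT = 3.08×10⁻⁶ × 283.0 mm × 88.2 K = 76.8 µm.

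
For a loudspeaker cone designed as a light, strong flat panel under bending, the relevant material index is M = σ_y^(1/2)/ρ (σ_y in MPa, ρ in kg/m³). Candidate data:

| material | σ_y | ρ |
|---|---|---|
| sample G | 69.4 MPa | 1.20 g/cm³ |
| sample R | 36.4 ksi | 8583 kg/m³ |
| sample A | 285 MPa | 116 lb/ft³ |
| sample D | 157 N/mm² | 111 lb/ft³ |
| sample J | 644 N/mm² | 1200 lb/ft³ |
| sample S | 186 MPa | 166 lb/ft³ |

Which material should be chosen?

sample A

Putting every candidate on a common basis:
  sample G: σ_y = 69.40 MPa, ρ = 1200 kg/m³
  sample R: σ_y = 251.0 MPa, ρ = 8583 kg/m³
  sample A: σ_y = 285.0 MPa, ρ = 1858 kg/m³
  sample D: σ_y = 157.0 MPa, ρ = 1778 kg/m³
  sample J: σ_y = 644.0 MPa, ρ = 19220 kg/m³
  sample S: σ_y = 186.0 MPa, ρ = 2659 kg/m³
  sample A: M = 9.09×10⁻³
  sample D: M = 7.05×10⁻³
  sample G: M = 6.94×10⁻³
  sample S: M = 5.13×10⁻³
  sample R: M = 1.85×10⁻³
  sample J: M = 1.32×10⁻³
The maximum is for sample A.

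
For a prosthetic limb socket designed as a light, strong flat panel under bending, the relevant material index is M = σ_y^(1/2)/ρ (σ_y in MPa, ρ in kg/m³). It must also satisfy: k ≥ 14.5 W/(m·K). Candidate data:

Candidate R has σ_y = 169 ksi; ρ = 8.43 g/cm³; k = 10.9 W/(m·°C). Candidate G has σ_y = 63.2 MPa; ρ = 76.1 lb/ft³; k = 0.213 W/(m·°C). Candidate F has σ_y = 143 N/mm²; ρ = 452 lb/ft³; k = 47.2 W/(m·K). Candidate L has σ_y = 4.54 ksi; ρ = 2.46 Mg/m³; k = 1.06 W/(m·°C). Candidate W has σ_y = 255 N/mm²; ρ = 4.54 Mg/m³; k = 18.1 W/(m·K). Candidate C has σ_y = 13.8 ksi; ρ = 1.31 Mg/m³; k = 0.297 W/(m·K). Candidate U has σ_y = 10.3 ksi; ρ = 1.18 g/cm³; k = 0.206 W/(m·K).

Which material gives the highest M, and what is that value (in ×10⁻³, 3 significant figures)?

Screen on constraints: k ≥ 14.5 W/(m·K). Survivors: candidate F, candidate W.
Convert each candidate to consistent units, then evaluate M:
  candidate F: σ_y = 143.0 MPa, ρ = 7240 kg/m³
  candidate W: σ_y = 255.0 MPa, ρ = 4540 kg/m³
  candidate W: M = 3.52×10⁻³
  candidate F: M = 1.65×10⁻³
Highest index: candidate W.

candidate W, M = 3.52×10⁻³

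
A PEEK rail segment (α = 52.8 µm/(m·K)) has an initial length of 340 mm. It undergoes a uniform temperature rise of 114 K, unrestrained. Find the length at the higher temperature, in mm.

ΔL = α·L₀·ΔT = 52.8×10⁻⁶ × 340 mm × 114.0 K = 2.05 mm.
L = L₀ + ΔL = 340 + 2.05 = 342.05 mm.

342.05 mm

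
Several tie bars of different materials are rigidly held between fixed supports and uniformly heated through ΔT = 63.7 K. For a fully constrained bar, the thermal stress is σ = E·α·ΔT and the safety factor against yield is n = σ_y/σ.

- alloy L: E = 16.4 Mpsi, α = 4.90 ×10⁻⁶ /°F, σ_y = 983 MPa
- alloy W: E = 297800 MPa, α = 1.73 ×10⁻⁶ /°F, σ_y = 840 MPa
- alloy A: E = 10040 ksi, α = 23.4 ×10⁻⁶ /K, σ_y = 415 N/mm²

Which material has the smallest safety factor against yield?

Converting E to GPa, α to ×10⁻⁶/K, σ_y to MPa, then σ and n for each:
  alloy L: E = 113.1, α = 8.82, σ_y = 983.0 → σ = 63.5 MPa, n = 15.5
  alloy W: E = 297.8, α = 3.11, σ_y = 840.0 → σ = 59.1 MPa, n = 14.2
  alloy A: E = 69.22, α = 23.4, σ_y = 415.0 → σ = 103 MPa, n = 4.02
Alloy A has the lowest safety factor, n = 4.02.

alloy A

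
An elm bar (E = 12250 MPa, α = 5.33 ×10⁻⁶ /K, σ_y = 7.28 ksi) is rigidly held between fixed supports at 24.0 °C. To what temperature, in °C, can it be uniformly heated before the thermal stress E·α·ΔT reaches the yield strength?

E = 12250 MPa = 12.25 GPa.
σ_y = 7.28 ksi = 50.19 MPa.
E·α·ΔT = 50.19 MPa ⇒ ΔT = 50.19 / (12.25×10³ × 5.33×10⁻⁶) = 768.8 K.
T = 24.0 + 768.8 = 792.8 °C.

793 °C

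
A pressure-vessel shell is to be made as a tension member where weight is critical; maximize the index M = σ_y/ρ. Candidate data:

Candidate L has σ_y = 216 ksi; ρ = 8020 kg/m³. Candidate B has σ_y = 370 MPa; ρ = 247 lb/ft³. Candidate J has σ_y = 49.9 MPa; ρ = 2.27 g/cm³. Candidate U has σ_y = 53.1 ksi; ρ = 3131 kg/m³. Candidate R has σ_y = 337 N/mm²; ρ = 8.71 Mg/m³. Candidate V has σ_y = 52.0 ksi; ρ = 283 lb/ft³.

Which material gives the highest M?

candidate L

Putting every candidate on a common basis:
  candidate L: σ_y = 1489 MPa, ρ = 8020 kg/m³
  candidate B: σ_y = 370.0 MPa, ρ = 3957 kg/m³
  candidate J: σ_y = 49.90 MPa, ρ = 2270 kg/m³
  candidate U: σ_y = 366.1 MPa, ρ = 3131 kg/m³
  candidate R: σ_y = 337.0 MPa, ρ = 8710 kg/m³
  candidate V: σ_y = 358.5 MPa, ρ = 4533 kg/m³
  candidate L: M = 186 kN·m/kg
  candidate U: M = 117 kN·m/kg
  candidate B: M = 93.5 kN·m/kg
  candidate V: M = 79.1 kN·m/kg
  candidate R: M = 38.7 kN·m/kg
  candidate J: M = 22.0 kN·m/kg
Candidate L has the largest M.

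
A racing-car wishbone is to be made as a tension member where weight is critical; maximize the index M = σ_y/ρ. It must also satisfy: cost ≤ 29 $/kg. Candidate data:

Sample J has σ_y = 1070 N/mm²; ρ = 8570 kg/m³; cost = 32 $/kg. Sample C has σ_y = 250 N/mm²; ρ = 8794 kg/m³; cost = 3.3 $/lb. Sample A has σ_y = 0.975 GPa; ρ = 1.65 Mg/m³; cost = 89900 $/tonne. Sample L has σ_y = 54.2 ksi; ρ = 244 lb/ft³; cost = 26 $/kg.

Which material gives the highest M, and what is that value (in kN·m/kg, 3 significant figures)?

sample L, M = 95.6 kN·m/kg

Screen on constraints: cost ≤ 29 $/kg. Survivors: sample C, sample L.
Normalizing units and computing the index:
  sample C: σ_y = 250.0 MPa, ρ = 8794 kg/m³
  sample L: σ_y = 373.7 MPa, ρ = 3909 kg/m³
  sample L: M = 95.6 kN·m/kg
  sample C: M = 28.4 kN·m/kg
Sample L ranks first.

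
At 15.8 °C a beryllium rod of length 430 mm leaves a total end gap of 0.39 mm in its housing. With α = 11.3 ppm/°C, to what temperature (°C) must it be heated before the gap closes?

α·L₀·ΔT = 0.39 mm ⇒ ΔT = 0.39 / (11.3×10⁻⁶ × 430.0) = 80.26 K.
T = 15.8 + 80.26 = 96.06 °C.

96.1 °C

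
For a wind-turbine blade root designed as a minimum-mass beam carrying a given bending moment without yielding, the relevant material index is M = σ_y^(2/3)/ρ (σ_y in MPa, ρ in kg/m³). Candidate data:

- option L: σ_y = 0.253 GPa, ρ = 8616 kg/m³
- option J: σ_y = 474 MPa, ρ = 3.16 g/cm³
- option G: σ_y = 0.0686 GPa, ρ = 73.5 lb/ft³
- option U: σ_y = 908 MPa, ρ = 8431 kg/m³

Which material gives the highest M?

Putting every candidate on a common basis:
  option L: σ_y = 253.0 MPa, ρ = 8616 kg/m³
  option J: σ_y = 474.0 MPa, ρ = 3160 kg/m³
  option G: σ_y = 68.60 MPa, ρ = 1177 kg/m³
  option U: σ_y = 908.0 MPa, ρ = 8431 kg/m³
  option J: M = 19.2×10⁻³
  option G: M = 14.2×10⁻³
  option U: M = 11.1×10⁻³
  option L: M = 4.64×10⁻³
Option J ranks first.

option J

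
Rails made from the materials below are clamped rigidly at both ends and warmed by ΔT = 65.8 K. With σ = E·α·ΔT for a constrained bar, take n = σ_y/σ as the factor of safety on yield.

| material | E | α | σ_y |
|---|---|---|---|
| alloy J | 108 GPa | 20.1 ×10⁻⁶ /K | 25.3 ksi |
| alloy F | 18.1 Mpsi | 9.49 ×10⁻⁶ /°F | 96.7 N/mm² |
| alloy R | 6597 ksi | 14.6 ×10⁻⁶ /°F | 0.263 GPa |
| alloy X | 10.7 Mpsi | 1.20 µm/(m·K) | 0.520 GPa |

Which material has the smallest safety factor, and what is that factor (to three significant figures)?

Per material, after unit conversion:
  alloy J: E = 108.0, α = 20.1, σ_y = 174.4 → σ = 143 MPa, n = 1.22
  alloy F: E = 124.8, α = 17.1, σ_y = 96.70 → σ = 140 MPa, n = 0.689
  alloy R: E = 45.48, α = 26.3, σ_y = 263.0 → σ = 78.7 MPa, n = 3.34
  alloy X: E = 73.77, α = 1.20, σ_y = 520.0 → σ = 5.83 MPa, n = 89.3
The minimum is alloy F at n = 0.689.

alloy F, n = 0.689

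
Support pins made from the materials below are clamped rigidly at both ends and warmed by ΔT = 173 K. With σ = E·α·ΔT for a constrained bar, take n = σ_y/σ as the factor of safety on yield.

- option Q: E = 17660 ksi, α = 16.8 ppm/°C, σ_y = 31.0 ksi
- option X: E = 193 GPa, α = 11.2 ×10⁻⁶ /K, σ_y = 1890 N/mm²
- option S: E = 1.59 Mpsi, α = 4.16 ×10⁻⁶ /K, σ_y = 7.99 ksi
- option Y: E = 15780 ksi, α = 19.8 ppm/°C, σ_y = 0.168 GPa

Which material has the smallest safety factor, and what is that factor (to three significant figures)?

option Y, n = 0.451

With everything in SI (GPa, ×10⁻⁶/K, MPa):
  option Q: E = 121.8, α = 16.8, σ_y = 213.7 → σ = 354 MPa, n = 0.604
  option X: E = 193.0, α = 11.2, σ_y = 1890 → σ = 374 MPa, n = 5.05
  option S: E = 10.96, α = 4.16, σ_y = 55.09 → σ = 7.89 MPa, n = 6.98
  option Y: E = 108.8, α = 19.8, σ_y = 168.0 → σ = 373 MPa, n = 0.451
The minimum is option Y at n = 0.451.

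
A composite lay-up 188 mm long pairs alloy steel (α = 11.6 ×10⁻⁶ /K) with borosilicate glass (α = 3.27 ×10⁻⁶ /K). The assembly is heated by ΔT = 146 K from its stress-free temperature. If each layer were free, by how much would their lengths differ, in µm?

Δα = |11.6 − 3.27|×10⁻⁶/K = 8.33×10⁻⁶/K.
ΔL_mismatch = Δα·L·ΔT = 8.33×10⁻⁶ × 188.0 mm × 146.0 K = 229 µm.

229 µm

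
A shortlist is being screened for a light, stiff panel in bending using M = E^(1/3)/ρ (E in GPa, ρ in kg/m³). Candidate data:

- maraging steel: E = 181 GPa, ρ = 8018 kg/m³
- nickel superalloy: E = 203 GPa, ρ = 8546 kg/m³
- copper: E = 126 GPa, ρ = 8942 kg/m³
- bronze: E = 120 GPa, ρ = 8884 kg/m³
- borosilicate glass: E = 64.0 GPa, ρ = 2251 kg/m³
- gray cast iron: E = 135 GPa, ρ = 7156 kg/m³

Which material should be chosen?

Per-candidate index values:
  borosilicate glass: M = 1.78×10⁻³
  gray cast iron: M = 0.717×10⁻³
  maraging steel: M = 0.705×10⁻³
  nickel superalloy: M = 0.688×10⁻³
  copper: M = 0.561×10⁻³
  bronze: M = 0.555×10⁻³
Borosilicate glass has the largest M.

borosilicate glass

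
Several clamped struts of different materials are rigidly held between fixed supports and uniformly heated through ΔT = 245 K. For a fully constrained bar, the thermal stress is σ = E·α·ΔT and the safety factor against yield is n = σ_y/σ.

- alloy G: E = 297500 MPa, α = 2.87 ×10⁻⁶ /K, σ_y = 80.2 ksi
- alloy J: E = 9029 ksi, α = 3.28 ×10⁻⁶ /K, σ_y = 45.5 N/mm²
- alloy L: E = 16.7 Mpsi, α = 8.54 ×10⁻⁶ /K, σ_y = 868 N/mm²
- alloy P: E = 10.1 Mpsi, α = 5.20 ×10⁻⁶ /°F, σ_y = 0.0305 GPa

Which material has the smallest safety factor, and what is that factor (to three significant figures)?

Converting E to GPa, α to ×10⁻⁶/K, σ_y to MPa, then σ and n for each:
  alloy G: E = 297.5, α = 2.87, σ_y = 553.0 → σ = 209 MPa, n = 2.64
  alloy J: E = 62.25, α = 3.28, σ_y = 45.50 → σ = 50.0 MPa, n = 0.910
  alloy L: E = 115.1, α = 8.54, σ_y = 868.0 → σ = 241 MPa, n = 3.60
  alloy P: E = 69.64, α = 9.36, σ_y = 30.50 → σ = 160 MPa, n = 0.191
Smallest n: alloy P with n = 0.191.

alloy P, n = 0.191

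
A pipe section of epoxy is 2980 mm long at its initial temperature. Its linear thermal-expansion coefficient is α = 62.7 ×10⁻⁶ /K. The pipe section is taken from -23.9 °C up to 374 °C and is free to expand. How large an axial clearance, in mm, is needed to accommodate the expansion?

74.3 mm

ΔT = 374 − (-23.9) = 397.9 K.
ΔL = α·L₀·ΔT = 62.7×10⁻⁶ × 2980 mm × 397.9 K = 74.3 mm.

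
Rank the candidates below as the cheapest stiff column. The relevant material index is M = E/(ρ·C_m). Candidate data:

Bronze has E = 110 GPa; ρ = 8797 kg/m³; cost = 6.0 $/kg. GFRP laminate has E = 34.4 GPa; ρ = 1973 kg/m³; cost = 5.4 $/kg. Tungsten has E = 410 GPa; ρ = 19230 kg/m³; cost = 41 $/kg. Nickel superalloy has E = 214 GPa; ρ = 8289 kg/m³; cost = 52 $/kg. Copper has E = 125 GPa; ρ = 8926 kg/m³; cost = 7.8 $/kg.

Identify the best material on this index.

Computing M directly (units already consistent):
  GFRP laminate: M = 3.23 MN·m per $
  bronze: M = 2.08 MN·m per $
  copper: M = 1.80 MN·m per $
  tungsten: M = 0.520 MN·m per $
  nickel superalloy: M = 0.496 MN·m per $
GFRP laminate ranks first.

GFRP laminate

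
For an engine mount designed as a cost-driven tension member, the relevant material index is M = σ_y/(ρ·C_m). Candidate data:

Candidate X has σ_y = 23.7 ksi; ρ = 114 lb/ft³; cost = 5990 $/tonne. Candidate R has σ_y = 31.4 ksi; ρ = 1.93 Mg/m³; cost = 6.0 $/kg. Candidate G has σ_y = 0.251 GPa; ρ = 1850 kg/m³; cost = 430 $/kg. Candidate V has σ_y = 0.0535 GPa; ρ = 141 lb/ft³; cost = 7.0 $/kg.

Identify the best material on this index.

candidate R

Normalizing units and computing the index:
  candidate X: σ_y = 163.4 MPa, ρ = 1826 kg/m³, cost = 5.990 $/kg
  candidate R: σ_y = 216.5 MPa, ρ = 1930 kg/m³, cost = 6.000 $/kg
  candidate G: σ_y = 251.0 MPa, ρ = 1850 kg/m³, cost = 430.0 $/kg
  candidate V: σ_y = 53.50 MPa, ρ = 2259 kg/m³, cost = 7.000 $/kg
  candidate R: M = 18.7 kN·m per $
  candidate X: M = 14.9 kN·m per $
  candidate V: M = 3.38 kN·m per $
  candidate G: M = 0.316 kN·m per $
Candidate R has the largest M.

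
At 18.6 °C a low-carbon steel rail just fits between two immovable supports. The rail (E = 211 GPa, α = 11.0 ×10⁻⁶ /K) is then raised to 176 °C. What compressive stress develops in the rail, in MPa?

ΔT = 157.4 K. Constrained thermal stress σ = E·α·ΔT = 211.0×10³ MPa × 11.0×10⁻⁶ × 157.4 = 365 MPa (compressive).

365 MPa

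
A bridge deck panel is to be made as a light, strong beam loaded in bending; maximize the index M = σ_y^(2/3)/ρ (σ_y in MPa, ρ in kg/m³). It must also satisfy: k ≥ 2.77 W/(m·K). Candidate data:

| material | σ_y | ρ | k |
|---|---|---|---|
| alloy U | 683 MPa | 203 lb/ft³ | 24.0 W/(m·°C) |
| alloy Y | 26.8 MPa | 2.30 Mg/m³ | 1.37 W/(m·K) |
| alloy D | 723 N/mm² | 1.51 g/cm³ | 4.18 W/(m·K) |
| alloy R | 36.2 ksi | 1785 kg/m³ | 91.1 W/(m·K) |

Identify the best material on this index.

Screen on constraints: k ≥ 2.77 W/(m·K). Survivors: alloy U, alloy D, alloy R.
Putting every candidate on a common basis:
  alloy U: σ_y = 683.0 MPa, ρ = 3252 kg/m³
  alloy D: σ_y = 723.0 MPa, ρ = 1510 kg/m³
  alloy R: σ_y = 249.6 MPa, ρ = 1785 kg/m³
  alloy D: M = 53.3×10⁻³
  alloy U: M = 23.9×10⁻³
  alloy R: M = 22.2×10⁻³
The maximum is for alloy D.

alloy D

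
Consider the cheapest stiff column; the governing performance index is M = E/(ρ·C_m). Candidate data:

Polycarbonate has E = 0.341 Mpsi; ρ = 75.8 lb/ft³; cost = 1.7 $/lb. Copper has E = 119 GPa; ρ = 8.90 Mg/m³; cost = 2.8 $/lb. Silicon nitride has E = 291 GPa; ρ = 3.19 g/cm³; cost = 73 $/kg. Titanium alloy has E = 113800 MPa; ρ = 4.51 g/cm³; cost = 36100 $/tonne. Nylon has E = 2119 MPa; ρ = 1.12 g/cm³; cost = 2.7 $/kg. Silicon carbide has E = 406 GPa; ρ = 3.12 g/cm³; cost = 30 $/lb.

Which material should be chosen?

copper

Convert each candidate to consistent units, then evaluate M:
  polycarbonate: E = 2.351 GPa, ρ = 1214 kg/m³, cost = 3.748 $/kg
  copper: E = 119.0 GPa, ρ = 8900 kg/m³, cost = 6.173 $/kg
  silicon nitride: E = 291.0 GPa, ρ = 3190 kg/m³, cost = 73.00 $/kg
  titanium alloy: E = 113.8 GPa, ρ = 4510 kg/m³, cost = 36.10 $/kg
  nylon: E = 2.119 GPa, ρ = 1120 kg/m³, cost = 2.700 $/kg
  silicon carbide: E = 406.0 GPa, ρ = 3120 kg/m³, cost = 66.14 $/kg
  copper: M = 2.17 MN·m per $
  silicon carbide: M = 1.97 MN·m per $
  silicon nitride: M = 1.25 MN·m per $
  nylon: M = 0.701 MN·m per $
  titanium alloy: M = 0.699 MN·m per $
  polycarbonate: M = 0.517 MN·m per $
Highest index: copper.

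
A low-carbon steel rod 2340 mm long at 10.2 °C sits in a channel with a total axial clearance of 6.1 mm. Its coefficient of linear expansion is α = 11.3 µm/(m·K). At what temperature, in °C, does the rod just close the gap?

241 °C

α·L₀·ΔT = 6.1 mm ⇒ ΔT = 6.1 / (11.3×10⁻⁶ × 2340.0) = 230.7 K.
T = 10.2 + 230.7 = 240.9 °C.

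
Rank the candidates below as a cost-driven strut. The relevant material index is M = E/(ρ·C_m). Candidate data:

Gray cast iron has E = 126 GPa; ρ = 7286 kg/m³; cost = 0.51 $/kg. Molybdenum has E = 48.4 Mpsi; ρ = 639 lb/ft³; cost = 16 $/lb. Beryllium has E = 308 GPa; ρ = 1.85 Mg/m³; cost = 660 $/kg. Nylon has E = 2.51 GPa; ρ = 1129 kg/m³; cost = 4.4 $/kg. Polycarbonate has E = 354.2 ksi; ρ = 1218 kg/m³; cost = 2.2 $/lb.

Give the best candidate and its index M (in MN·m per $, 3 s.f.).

gray cast iron, M = 33.9 MN·m per $

Putting every candidate on a common basis:
  gray cast iron: E = 126.0 GPa, ρ = 7286 kg/m³, cost = 0.5100 $/kg
  molybdenum: E = 333.7 GPa, ρ = 10240 kg/m³, cost = 35.27 $/kg
  beryllium: E = 308.0 GPa, ρ = 1850 kg/m³, cost = 660.0 $/kg
  nylon: E = 2.510 GPa, ρ = 1129 kg/m³, cost = 4.400 $/kg
  polycarbonate: E = 2.442 GPa, ρ = 1218 kg/m³, cost = 4.850 $/kg
  gray cast iron: M = 33.9 MN·m per $
  molybdenum: M = 0.924 MN·m per $
  nylon: M = 0.505 MN·m per $
  polycarbonate: M = 0.413 MN·m per $
  beryllium: M = 0.252 MN·m per $
The maximum is for gray cast iron.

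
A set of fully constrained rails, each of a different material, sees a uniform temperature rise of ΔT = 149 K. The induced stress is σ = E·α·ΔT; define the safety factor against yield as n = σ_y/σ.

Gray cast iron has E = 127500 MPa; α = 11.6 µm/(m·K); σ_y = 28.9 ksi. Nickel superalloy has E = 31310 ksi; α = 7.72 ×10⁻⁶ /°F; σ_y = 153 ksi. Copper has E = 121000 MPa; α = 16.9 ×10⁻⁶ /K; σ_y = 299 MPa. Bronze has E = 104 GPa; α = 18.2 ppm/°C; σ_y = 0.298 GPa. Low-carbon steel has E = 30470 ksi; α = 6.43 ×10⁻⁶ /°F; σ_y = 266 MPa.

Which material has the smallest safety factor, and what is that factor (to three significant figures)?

low-carbon steel, n = 0.734

In consistent units (E in GPa, α in ×10⁻⁶/K, σ_y in MPa):
  gray cast iron: E = 127.5, α = 11.6, σ_y = 199.3 → σ = 220 MPa, n = 0.904
  nickel superalloy: E = 215.9, α = 13.9, σ_y = 1055 → σ = 447 MPa, n = 2.36
  copper: E = 121.0, α = 16.9, σ_y = 299.0 → σ = 305 MPa, n = 0.981
  bronze: E = 104.0, α = 18.2, σ_y = 298.0 → σ = 282 MPa, n = 1.06
  low-carbon steel: E = 210.1, α = 11.6, σ_y = 266.0 → σ = 362 MPa, n = 0.734
Low-carbon steel has the lowest safety factor, n = 0.734.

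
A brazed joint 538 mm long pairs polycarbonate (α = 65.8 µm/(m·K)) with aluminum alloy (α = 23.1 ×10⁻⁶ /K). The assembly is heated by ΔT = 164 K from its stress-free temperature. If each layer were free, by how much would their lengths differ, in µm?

Δα = |65.8 − 23.1|×10⁻⁶/K = 42.7×10⁻⁶/K.
ΔL_mismatch = Δα·L·ΔT = 42.7×10⁻⁶ × 538.0 mm × 164.0 K = 3770 µm.

3770 µm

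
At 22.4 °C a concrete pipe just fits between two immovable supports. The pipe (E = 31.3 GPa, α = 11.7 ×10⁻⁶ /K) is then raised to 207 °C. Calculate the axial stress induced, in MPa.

67.6 MPa

ΔT = 184.6 K. Constrained thermal stress σ = E·α·ΔT = 31.30×10³ MPa × 11.7×10⁻⁶ × 184.6 = 67.6 MPa (compressive).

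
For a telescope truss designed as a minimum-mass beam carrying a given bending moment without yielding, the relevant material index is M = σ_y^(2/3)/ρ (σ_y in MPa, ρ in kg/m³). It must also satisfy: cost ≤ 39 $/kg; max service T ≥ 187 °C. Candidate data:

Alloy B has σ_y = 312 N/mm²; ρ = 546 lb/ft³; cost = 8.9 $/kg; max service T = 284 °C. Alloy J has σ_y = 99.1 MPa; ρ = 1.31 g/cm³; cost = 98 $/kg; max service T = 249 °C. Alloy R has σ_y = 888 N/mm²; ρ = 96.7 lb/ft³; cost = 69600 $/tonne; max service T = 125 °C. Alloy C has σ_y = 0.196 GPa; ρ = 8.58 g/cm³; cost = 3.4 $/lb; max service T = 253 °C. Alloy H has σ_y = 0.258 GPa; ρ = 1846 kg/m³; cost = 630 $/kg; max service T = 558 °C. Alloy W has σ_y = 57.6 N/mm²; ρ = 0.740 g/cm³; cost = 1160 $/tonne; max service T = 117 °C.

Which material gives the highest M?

alloy B

Screen on constraints: cost ≤ 39 $/kg; max service T ≥ 187 °C. Survivors: alloy B, alloy C.
After converting to SI:
  alloy B: σ_y = 312.0 MPa, ρ = 8746 kg/m³
  alloy C: σ_y = 196.0 MPa, ρ = 8580 kg/m³
  alloy B: M = 5.26×10⁻³
  alloy C: M = 3.93×10⁻³
Alloy B has the largest M.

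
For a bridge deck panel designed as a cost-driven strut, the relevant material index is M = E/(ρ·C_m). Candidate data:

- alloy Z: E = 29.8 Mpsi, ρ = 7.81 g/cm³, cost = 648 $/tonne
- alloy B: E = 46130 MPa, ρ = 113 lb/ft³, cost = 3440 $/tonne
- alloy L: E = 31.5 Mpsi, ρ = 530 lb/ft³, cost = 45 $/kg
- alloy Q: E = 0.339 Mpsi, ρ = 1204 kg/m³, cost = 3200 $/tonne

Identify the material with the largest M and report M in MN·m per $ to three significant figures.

Normalizing units and computing the index:
  alloy Z: E = 205.5 GPa, ρ = 7810 kg/m³, cost = 0.6480 $/kg
  alloy B: E = 46.13 GPa, ρ = 1810 kg/m³, cost = 3.440 $/kg
  alloy L: E = 217.2 GPa, ρ = 8490 kg/m³, cost = 45.00 $/kg
  alloy Q: E = 2.337 GPa, ρ = 1204 kg/m³, cost = 3.200 $/kg
  alloy Z: M = 40.6 MN·m per $
  alloy B: M = 7.41 MN·m per $
  alloy Q: M = 0.607 MN·m per $
  alloy L: M = 0.568 MN·m per $
Highest index: alloy Z.

alloy Z, M = 40.6 MN·m per $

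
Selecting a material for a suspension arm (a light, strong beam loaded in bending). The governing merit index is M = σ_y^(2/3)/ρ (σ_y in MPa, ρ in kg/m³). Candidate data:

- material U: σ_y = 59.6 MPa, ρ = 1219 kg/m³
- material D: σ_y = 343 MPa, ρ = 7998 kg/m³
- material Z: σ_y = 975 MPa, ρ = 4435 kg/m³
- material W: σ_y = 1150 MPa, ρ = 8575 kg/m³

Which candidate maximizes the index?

material Z

Evaluate M for each candidate:
  material Z: M = 22.2×10⁻³
  material W: M = 12.8×10⁻³
  material U: M = 12.5×10⁻³
  material D: M = 6.13×10⁻³
Material Z ranks first.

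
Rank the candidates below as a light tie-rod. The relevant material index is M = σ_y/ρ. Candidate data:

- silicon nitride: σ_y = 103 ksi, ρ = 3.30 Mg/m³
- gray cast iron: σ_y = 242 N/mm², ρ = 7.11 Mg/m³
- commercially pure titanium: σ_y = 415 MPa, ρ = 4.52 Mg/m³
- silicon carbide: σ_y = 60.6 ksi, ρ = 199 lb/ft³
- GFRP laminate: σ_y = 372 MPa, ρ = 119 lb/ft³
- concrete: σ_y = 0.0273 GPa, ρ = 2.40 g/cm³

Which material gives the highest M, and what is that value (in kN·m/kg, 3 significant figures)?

silicon nitride, M = 215 kN·m/kg

Normalizing units and computing the index:
  silicon nitride: σ_y = 710.2 MPa, ρ = 3300 kg/m³
  gray cast iron: σ_y = 242.0 MPa, ρ = 7110 kg/m³
  commercially pure titanium: σ_y = 415.0 MPa, ρ = 4520 kg/m³
  silicon carbide: σ_y = 417.8 MPa, ρ = 3188 kg/m³
  GFRP laminate: σ_y = 372.0 MPa, ρ = 1906 kg/m³
  concrete: σ_y = 27.30 MPa, ρ = 2400 kg/m³
  silicon nitride: M = 215 kN·m/kg
  GFRP laminate: M = 195 kN·m/kg
  silicon carbide: M = 131 kN·m/kg
  commercially pure titanium: M = 91.8 kN·m/kg
  gray cast iron: M = 34.0 kN·m/kg
  concrete: M = 11.4 kN·m/kg
Silicon nitride has the largest M.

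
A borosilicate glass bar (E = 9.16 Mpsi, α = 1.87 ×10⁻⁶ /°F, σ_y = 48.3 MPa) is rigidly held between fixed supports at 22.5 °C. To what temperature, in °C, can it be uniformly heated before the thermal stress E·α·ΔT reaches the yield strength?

250 °C

E = 9.16 Mpsi = 63.16 GPa.
α = 1.87×10⁻⁶/°F × 9/5 = 3.37×10⁻⁶/K.
E·α·ΔT = 48.30 MPa ⇒ ΔT = 48.30 / (63.16×10³ × 3.37×10⁻⁶) = 227.2 K.
T = 22.5 + 227.2 = 249.7 °C.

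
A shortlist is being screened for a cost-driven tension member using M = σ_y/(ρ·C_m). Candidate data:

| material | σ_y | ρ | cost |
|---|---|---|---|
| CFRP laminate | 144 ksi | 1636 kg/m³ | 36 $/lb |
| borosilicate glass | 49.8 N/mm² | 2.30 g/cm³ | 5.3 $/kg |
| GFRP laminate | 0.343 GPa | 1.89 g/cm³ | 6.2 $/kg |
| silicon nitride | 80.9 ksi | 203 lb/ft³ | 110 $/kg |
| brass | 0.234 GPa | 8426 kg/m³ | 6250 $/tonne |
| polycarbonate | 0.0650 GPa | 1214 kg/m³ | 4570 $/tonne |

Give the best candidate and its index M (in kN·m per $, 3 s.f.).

GFRP laminate, M = 29.3 kN·m per $

Normalizing units and computing the index:
  CFRP laminate: σ_y = 992.8 MPa, ρ = 1636 kg/m³, cost = 79.37 $/kg
  borosilicate glass: σ_y = 49.80 MPa, ρ = 2300 kg/m³, cost = 5.300 $/kg
  GFRP laminate: σ_y = 343.0 MPa, ρ = 1890 kg/m³, cost = 6.200 $/kg
  silicon nitride: σ_y = 557.8 MPa, ρ = 3252 kg/m³, cost = 110.0 $/kg
  brass: σ_y = 234.0 MPa, ρ = 8426 kg/m³, cost = 6.250 $/kg
  polycarbonate: σ_y = 65.00 MPa, ρ = 1214 kg/m³, cost = 4.570 $/kg
  GFRP laminate: M = 29.3 kN·m per $
  polycarbonate: M = 11.7 kN·m per $
  CFRP laminate: M = 7.65 kN·m per $
  brass: M = 4.44 kN·m per $
  borosilicate glass: M = 4.09 kN·m per $
  silicon nitride: M = 1.56 kN·m per $
Highest index: GFRP laminate.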